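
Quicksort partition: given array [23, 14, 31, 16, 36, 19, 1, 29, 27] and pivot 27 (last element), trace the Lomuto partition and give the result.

Lomuto partition with pivot = 27:

Initial array: [23, 14, 31, 16, 36, 19, 1, 29, 27]

arr[0]=23 <= 27: swap with position 0, array becomes [23, 14, 31, 16, 36, 19, 1, 29, 27]
arr[1]=14 <= 27: swap with position 1, array becomes [23, 14, 31, 16, 36, 19, 1, 29, 27]
arr[2]=31 > 27: no swap
arr[3]=16 <= 27: swap with position 2, array becomes [23, 14, 16, 31, 36, 19, 1, 29, 27]
arr[4]=36 > 27: no swap
arr[5]=19 <= 27: swap with position 3, array becomes [23, 14, 16, 19, 36, 31, 1, 29, 27]
arr[6]=1 <= 27: swap with position 4, array becomes [23, 14, 16, 19, 1, 31, 36, 29, 27]
arr[7]=29 > 27: no swap

Place pivot at position 5: [23, 14, 16, 19, 1, 27, 36, 29, 31]
Pivot position: 5

After partitioning with pivot 27, the array becomes [23, 14, 16, 19, 1, 27, 36, 29, 31]. The pivot is placed at index 5. All elements to the left of the pivot are <= 27, and all elements to the right are > 27.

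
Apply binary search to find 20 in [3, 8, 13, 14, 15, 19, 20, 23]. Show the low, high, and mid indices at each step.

Binary search for 20 in [3, 8, 13, 14, 15, 19, 20, 23]:

lo=0, hi=7, mid=3, arr[mid]=14 -> 14 < 20, search right half
lo=4, hi=7, mid=5, arr[mid]=19 -> 19 < 20, search right half
lo=6, hi=7, mid=6, arr[mid]=20 -> Found target at index 6!

Binary search finds 20 at index 6 after 3 comparisons. The search repeatedly halves the search space by comparing with the middle element.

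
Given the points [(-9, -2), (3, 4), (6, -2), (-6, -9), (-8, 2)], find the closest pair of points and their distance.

Computing all pairwise distances among 5 points:

d((-9, -2), (3, 4)) = 13.4164
d((-9, -2), (6, -2)) = 15.0
d((-9, -2), (-6, -9)) = 7.6158
d((-9, -2), (-8, 2)) = 4.1231 <-- minimum
d((3, 4), (6, -2)) = 6.7082
d((3, 4), (-6, -9)) = 15.8114
d((3, 4), (-8, 2)) = 11.1803
d((6, -2), (-6, -9)) = 13.8924
d((6, -2), (-8, 2)) = 14.5602
d((-6, -9), (-8, 2)) = 11.1803

Closest pair: (-9, -2) and (-8, 2) with distance 4.1231

The closest pair is (-9, -2) and (-8, 2) with Euclidean distance 4.1231. For 5 points, brute-force pairwise comparison is shown above. For large n, the divide-and-conquer algorithm (sort by x, recurse on halves, check the dividing strip) achieves O(n log n).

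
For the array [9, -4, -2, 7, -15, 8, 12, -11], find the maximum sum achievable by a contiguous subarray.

Using Kadane's algorithm on [9, -4, -2, 7, -15, 8, 12, -11]:

Scanning through the array:
Position 1 (value -4): max_ending_here = 5, max_so_far = 9
Position 2 (value -2): max_ending_here = 3, max_so_far = 9
Position 3 (value 7): max_ending_here = 10, max_so_far = 10
Position 4 (value -15): max_ending_here = -5, max_so_far = 10
Position 5 (value 8): max_ending_here = 8, max_so_far = 10
Position 6 (value 12): max_ending_here = 20, max_so_far = 20
Position 7 (value -11): max_ending_here = 9, max_so_far = 20

Maximum subarray: [8, 12]
Maximum sum: 20

The maximum subarray is [8, 12] with sum 20. This subarray runs from index 5 to index 6.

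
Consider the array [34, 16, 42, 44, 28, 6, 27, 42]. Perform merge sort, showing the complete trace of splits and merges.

Merge sort trace:

Split: [34, 16, 42, 44, 28, 6, 27, 42] -> [34, 16, 42, 44] and [28, 6, 27, 42]
  Split: [34, 16, 42, 44] -> [34, 16] and [42, 44]
    Split: [34, 16] -> [34] and [16]
    Merge: [34] + [16] -> [16, 34]
    Split: [42, 44] -> [42] and [44]
    Merge: [42] + [44] -> [42, 44]
  Merge: [16, 34] + [42, 44] -> [16, 34, 42, 44]
  Split: [28, 6, 27, 42] -> [28, 6] and [27, 42]
    Split: [28, 6] -> [28] and [6]
    Merge: [28] + [6] -> [6, 28]
    Split: [27, 42] -> [27] and [42]
    Merge: [27] + [42] -> [27, 42]
  Merge: [6, 28] + [27, 42] -> [6, 27, 28, 42]
Merge: [16, 34, 42, 44] + [6, 27, 28, 42] -> [6, 16, 27, 28, 34, 42, 42, 44]

Final sorted array: [6, 16, 27, 28, 34, 42, 42, 44]

The merge sort proceeds by recursively splitting the array and merging sorted halves.
After all merges, the sorted array is [6, 16, 27, 28, 34, 42, 42, 44].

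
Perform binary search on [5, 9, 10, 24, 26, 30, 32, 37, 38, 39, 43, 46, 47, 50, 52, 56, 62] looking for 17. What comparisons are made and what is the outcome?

Binary search for 17 in [5, 9, 10, 24, 26, 30, 32, 37, 38, 39, 43, 46, 47, 50, 52, 56, 62]:

lo=0, hi=16, mid=8, arr[mid]=38 -> 38 > 17, search left half
lo=0, hi=7, mid=3, arr[mid]=24 -> 24 > 17, search left half
lo=0, hi=2, mid=1, arr[mid]=9 -> 9 < 17, search right half
lo=2, hi=2, mid=2, arr[mid]=10 -> 10 < 17, search right half
lo=3 > hi=2, target 17 not found

Binary search determines that 17 is not in the array after 4 comparisons. The search space was exhausted without finding the target.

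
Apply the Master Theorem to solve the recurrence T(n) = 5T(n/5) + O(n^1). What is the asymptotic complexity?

Master Theorem for T(n) = 5T(n/5) + O(n^1):

a = 5, b = 5, c = 1
log_b(a) = log_5(5) = 1.0000

Case 2: c = 1 = log_5(5) = 1.0000
T(n) = O(n^1 log n) = O(n log n)

For T(n) = 5T(n/5) + O(n^1): log_5(5) = 1.0000. This is Case 2 of the Master Theorem (c = log_b(a), equal work at all levels), giving O(n log n).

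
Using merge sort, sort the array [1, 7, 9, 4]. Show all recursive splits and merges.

Merge sort trace:

Split: [1, 7, 9, 4] -> [1, 7] and [9, 4]
  Split: [1, 7] -> [1] and [7]
  Merge: [1] + [7] -> [1, 7]
  Split: [9, 4] -> [9] and [4]
  Merge: [9] + [4] -> [4, 9]
Merge: [1, 7] + [4, 9] -> [1, 4, 7, 9]

Final sorted array: [1, 4, 7, 9]

The merge sort proceeds by recursively splitting the array and merging sorted halves.
After all merges, the sorted array is [1, 4, 7, 9].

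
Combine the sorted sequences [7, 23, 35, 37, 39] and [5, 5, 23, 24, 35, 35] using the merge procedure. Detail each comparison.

Merging process:

Compare 7 vs 5: take 5 from right. Merged: [5]
Compare 7 vs 5: take 5 from right. Merged: [5, 5]
Compare 7 vs 23: take 7 from left. Merged: [5, 5, 7]
Compare 23 vs 23: take 23 from left. Merged: [5, 5, 7, 23]
Compare 35 vs 23: take 23 from right. Merged: [5, 5, 7, 23, 23]
Compare 35 vs 24: take 24 from right. Merged: [5, 5, 7, 23, 23, 24]
Compare 35 vs 35: take 35 from left. Merged: [5, 5, 7, 23, 23, 24, 35]
Compare 37 vs 35: take 35 from right. Merged: [5, 5, 7, 23, 23, 24, 35, 35]
Compare 37 vs 35: take 35 from right. Merged: [5, 5, 7, 23, 23, 24, 35, 35, 35]
Append remaining from left: [37, 39]. Merged: [5, 5, 7, 23, 23, 24, 35, 35, 35, 37, 39]

Final merged array: [5, 5, 7, 23, 23, 24, 35, 35, 35, 37, 39]
Total comparisons: 9

The merged array is [5, 5, 7, 23, 23, 24, 35, 35, 35, 37, 39], requiring 9 comparisons. The merge step runs in O(n) time where n is the total number of elements.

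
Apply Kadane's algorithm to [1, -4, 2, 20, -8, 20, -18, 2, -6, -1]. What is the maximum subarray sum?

Using Kadane's algorithm on [1, -4, 2, 20, -8, 20, -18, 2, -6, -1]:

Scanning through the array:
Position 1 (value -4): max_ending_here = -3, max_so_far = 1
Position 2 (value 2): max_ending_here = 2, max_so_far = 2
Position 3 (value 20): max_ending_here = 22, max_so_far = 22
Position 4 (value -8): max_ending_here = 14, max_so_far = 22
Position 5 (value 20): max_ending_here = 34, max_so_far = 34
Position 6 (value -18): max_ending_here = 16, max_so_far = 34
Position 7 (value 2): max_ending_here = 18, max_so_far = 34
Position 8 (value -6): max_ending_here = 12, max_so_far = 34
Position 9 (value -1): max_ending_here = 11, max_so_far = 34

Maximum subarray: [2, 20, -8, 20]
Maximum sum: 34

The maximum subarray is [2, 20, -8, 20] with sum 34. This subarray runs from index 2 to index 5.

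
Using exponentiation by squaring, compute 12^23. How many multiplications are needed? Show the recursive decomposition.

Computing 12^23 by squaring (build up from 12^1; each line after the first costs one multiplication):

12^1 = 12
12^2 = (12^1)^2 = 12^2 = 144
12^4 = (12^2)^2 = 144^2 = 20736
12^5 = 12 * 12^4 = 12 * 20736 = 248832
12^10 = (12^5)^2 = 248832^2 = 61917364224
12^11 = 12 * 12^10 = 12 * 61917364224 = 743008370688
12^22 = (12^11)^2 = 743008370688^2 = 552061438912436417593344
12^23 = 12 * 12^22 = 12 * 552061438912436417593344 = 6624737266949237011120128

Result: 6624737266949237011120128
Multiplications needed: 7 (7 lines after 12^1)

12^23 = 6624737266949237011120128. Using exponentiation by squaring, this requires 7 multiplications. The key idea: if the exponent is even, square the half-power; if odd, multiply by the base once.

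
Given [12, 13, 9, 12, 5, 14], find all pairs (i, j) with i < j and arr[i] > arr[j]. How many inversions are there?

Finding inversions in [12, 13, 9, 12, 5, 14]:

(0, 2): arr[0]=12 > arr[2]=9
(0, 4): arr[0]=12 > arr[4]=5
(1, 2): arr[1]=13 > arr[2]=9
(1, 3): arr[1]=13 > arr[3]=12
(1, 4): arr[1]=13 > arr[4]=5
(2, 4): arr[2]=9 > arr[4]=5
(3, 4): arr[3]=12 > arr[4]=5

Total inversions: 7

The array has 7 inversion(s): (0,2), (0,4), (1,2), (1,3), (1,4), (2,4), (3,4). Each pair (i,j) satisfies i < j and arr[i] > arr[j].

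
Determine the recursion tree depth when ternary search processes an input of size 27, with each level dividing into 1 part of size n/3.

For divide and conquer with division factor 3:

Problem sizes at each level:
Level 0: 27
Level 1: 9
Level 2: 3
Level 3: 1

The root is level 0 and the size-1 base case is level 3 (the tree spans levels 0 through 3, i.e. 4 levels counting the root), so the depth is the number of divisions: log_3(27) = 3

The recursion tree depth is log_3(27) = 3. At each level, the problem size is divided by 3, so it takes 3 divisions to reduce to a base case of size 1. The algorithm makes 1 recursive call at each level.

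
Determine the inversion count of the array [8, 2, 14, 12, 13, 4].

Finding inversions in [8, 2, 14, 12, 13, 4]:

(0, 1): arr[0]=8 > arr[1]=2
(0, 5): arr[0]=8 > arr[5]=4
(2, 3): arr[2]=14 > arr[3]=12
(2, 4): arr[2]=14 > arr[4]=13
(2, 5): arr[2]=14 > arr[5]=4
(3, 5): arr[3]=12 > arr[5]=4
(4, 5): arr[4]=13 > arr[5]=4

Total inversions: 7

The array has 7 inversion(s): (0,1), (0,5), (2,3), (2,4), (2,5), (3,5), (4,5). Each pair (i,j) satisfies i < j and arr[i] > arr[j].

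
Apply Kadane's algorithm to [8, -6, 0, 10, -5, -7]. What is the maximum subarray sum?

Using Kadane's algorithm on [8, -6, 0, 10, -5, -7]:

Scanning through the array:
Position 1 (value -6): max_ending_here = 2, max_so_far = 8
Position 2 (value 0): max_ending_here = 2, max_so_far = 8
Position 3 (value 10): max_ending_here = 12, max_so_far = 12
Position 4 (value -5): max_ending_here = 7, max_so_far = 12
Position 5 (value -7): max_ending_here = 0, max_so_far = 12

Maximum subarray: [8, -6, 0, 10]
Maximum sum: 12

The maximum subarray is [8, -6, 0, 10] with sum 12. This subarray runs from index 0 to index 3.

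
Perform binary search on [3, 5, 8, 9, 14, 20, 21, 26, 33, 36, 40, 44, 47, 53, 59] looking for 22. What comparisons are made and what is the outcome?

Binary search for 22 in [3, 5, 8, 9, 14, 20, 21, 26, 33, 36, 40, 44, 47, 53, 59]:

lo=0, hi=14, mid=7, arr[mid]=26 -> 26 > 22, search left half
lo=0, hi=6, mid=3, arr[mid]=9 -> 9 < 22, search right half
lo=4, hi=6, mid=5, arr[mid]=20 -> 20 < 22, search right half
lo=6, hi=6, mid=6, arr[mid]=21 -> 21 < 22, search right half
lo=7 > hi=6, target 22 not found

Binary search determines that 22 is not in the array after 4 comparisons. The search space was exhausted without finding the target.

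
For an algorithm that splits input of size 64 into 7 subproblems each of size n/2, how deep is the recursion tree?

For divide and conquer with division factor 2:

Problem sizes at each level:
Level 0: 64
Level 1: 32
Level 2: 16
Level 3: 8
Level 4: 4
Level 5: 2
Level 6: 1

The root is level 0 and the size-1 base case is level 6 (the tree spans levels 0 through 6, i.e. 7 levels counting the root), so the depth is the number of divisions: log_2(64) = 6

The recursion tree depth is log_2(64) = 6. At each level, the problem size is divided by 2, so it takes 6 divisions to reduce to a base case of size 1. The algorithm makes 7 recursive calls at each level.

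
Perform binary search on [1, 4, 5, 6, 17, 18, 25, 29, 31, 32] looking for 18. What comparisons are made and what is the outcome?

Binary search for 18 in [1, 4, 5, 6, 17, 18, 25, 29, 31, 32]:

lo=0, hi=9, mid=4, arr[mid]=17 -> 17 < 18, search right half
lo=5, hi=9, mid=7, arr[mid]=29 -> 29 > 18, search left half
lo=5, hi=6, mid=5, arr[mid]=18 -> Found target at index 5!

Binary search finds 18 at index 5 after 3 comparisons. The search repeatedly halves the search space by comparing with the middle element.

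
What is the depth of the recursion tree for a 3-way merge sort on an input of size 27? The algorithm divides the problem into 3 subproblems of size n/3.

For divide and conquer with division factor 3:

Problem sizes at each level:
Level 0: 27
Level 1: 9
Level 2: 3
Level 3: 1

The root is level 0 and the size-1 base case is level 3 (the tree spans levels 0 through 3, i.e. 4 levels counting the root), so the depth is the number of divisions: log_3(27) = 3

The recursion tree depth is log_3(27) = 3. At each level, the problem size is divided by 3, so it takes 3 divisions to reduce to a base case of size 1. The algorithm makes 3 recursive calls at each level.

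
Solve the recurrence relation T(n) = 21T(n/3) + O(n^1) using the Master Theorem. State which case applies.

Master Theorem for T(n) = 21T(n/3) + O(n^1):

a = 21, b = 3, c = 1
log_b(a) = log_3(21) = 2.7712

Case 1: c = 1 < log_3(21) = 2.7712
T(n) = O(n^(log_3 21))

For T(n) = 21T(n/3) + O(n^1): log_3(21) = 2.7712. This is Case 1 of the Master Theorem (c < log_b(a), work dominated by leaves), giving O(n^(log_3 21)).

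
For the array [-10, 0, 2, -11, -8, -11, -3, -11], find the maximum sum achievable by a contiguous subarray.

Using Kadane's algorithm on [-10, 0, 2, -11, -8, -11, -3, -11]:

Scanning through the array:
Position 1 (value 0): max_ending_here = 0, max_so_far = 0
Position 2 (value 2): max_ending_here = 2, max_so_far = 2
Position 3 (value -11): max_ending_here = -9, max_so_far = 2
Position 4 (value -8): max_ending_here = -8, max_so_far = 2
Position 5 (value -11): max_ending_here = -11, max_so_far = 2
Position 6 (value -3): max_ending_here = -3, max_so_far = 2
Position 7 (value -11): max_ending_here = -11, max_so_far = 2

Maximum subarray: [0, 2]
Maximum sum: 2

The maximum subarray is [0, 2] with sum 2. This subarray runs from index 1 to index 2.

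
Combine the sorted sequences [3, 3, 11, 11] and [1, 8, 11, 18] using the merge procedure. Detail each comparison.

Merging process:

Compare 3 vs 1: take 1 from right. Merged: [1]
Compare 3 vs 8: take 3 from left. Merged: [1, 3]
Compare 3 vs 8: take 3 from left. Merged: [1, 3, 3]
Compare 11 vs 8: take 8 from right. Merged: [1, 3, 3, 8]
Compare 11 vs 11: take 11 from left. Merged: [1, 3, 3, 8, 11]
Compare 11 vs 11: take 11 from left. Merged: [1, 3, 3, 8, 11, 11]
Append remaining from right: [11, 18]. Merged: [1, 3, 3, 8, 11, 11, 11, 18]

Final merged array: [1, 3, 3, 8, 11, 11, 11, 18]
Total comparisons: 6

The merged array is [1, 3, 3, 8, 11, 11, 11, 18], requiring 6 comparisons. The merge step runs in O(n) time where n is the total number of elements.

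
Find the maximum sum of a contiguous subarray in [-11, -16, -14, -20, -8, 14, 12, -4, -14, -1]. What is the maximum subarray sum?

Using Kadane's algorithm on [-11, -16, -14, -20, -8, 14, 12, -4, -14, -1]:

Scanning through the array:
Position 1 (value -16): max_ending_here = -16, max_so_far = -11
Position 2 (value -14): max_ending_here = -14, max_so_far = -11
Position 3 (value -20): max_ending_here = -20, max_so_far = -11
Position 4 (value -8): max_ending_here = -8, max_so_far = -8
Position 5 (value 14): max_ending_here = 14, max_so_far = 14
Position 6 (value 12): max_ending_here = 26, max_so_far = 26
Position 7 (value -4): max_ending_here = 22, max_so_far = 26
Position 8 (value -14): max_ending_here = 8, max_so_far = 26
Position 9 (value -1): max_ending_here = 7, max_so_far = 26

Maximum subarray: [14, 12]
Maximum sum: 26

The maximum subarray is [14, 12] with sum 26. This subarray runs from index 5 to index 6.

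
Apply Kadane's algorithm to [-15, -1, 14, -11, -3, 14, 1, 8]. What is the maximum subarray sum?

Using Kadane's algorithm on [-15, -1, 14, -11, -3, 14, 1, 8]:

Scanning through the array:
Position 1 (value -1): max_ending_here = -1, max_so_far = -1
Position 2 (value 14): max_ending_here = 14, max_so_far = 14
Position 3 (value -11): max_ending_here = 3, max_so_far = 14
Position 4 (value -3): max_ending_here = 0, max_so_far = 14
Position 5 (value 14): max_ending_here = 14, max_so_far = 14
Position 6 (value 1): max_ending_here = 15, max_so_far = 15
Position 7 (value 8): max_ending_here = 23, max_so_far = 23

Maximum subarray: [14, -11, -3, 14, 1, 8]
Maximum sum: 23

The maximum subarray is [14, -11, -3, 14, 1, 8] with sum 23. This subarray runs from index 2 to index 7.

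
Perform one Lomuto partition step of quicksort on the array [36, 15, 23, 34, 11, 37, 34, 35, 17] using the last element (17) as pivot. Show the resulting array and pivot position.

Lomuto partition with pivot = 17:

Initial array: [36, 15, 23, 34, 11, 37, 34, 35, 17]

arr[0]=36 > 17: no swap
arr[1]=15 <= 17: swap with position 0, array becomes [15, 36, 23, 34, 11, 37, 34, 35, 17]
arr[2]=23 > 17: no swap
arr[3]=34 > 17: no swap
arr[4]=11 <= 17: swap with position 1, array becomes [15, 11, 23, 34, 36, 37, 34, 35, 17]
arr[5]=37 > 17: no swap
arr[6]=34 > 17: no swap
arr[7]=35 > 17: no swap

Place pivot at position 2: [15, 11, 17, 34, 36, 37, 34, 35, 23]
Pivot position: 2

After partitioning with pivot 17, the array becomes [15, 11, 17, 34, 36, 37, 34, 35, 23]. The pivot is placed at index 2. All elements to the left of the pivot are <= 17, and all elements to the right are > 17.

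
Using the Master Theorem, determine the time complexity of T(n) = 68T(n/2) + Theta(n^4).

Master Theorem for T(n) = 68T(n/2) + O(n^4):

a = 68, b = 2, c = 4
log_b(a) = log_2(68) = 6.0875

Case 1: c = 4 < log_2(68) = 6.0875
T(n) = O(n^(log_2 68))

For T(n) = 68T(n/2) + O(n^4): log_2(68) = 6.0875. This is Case 1 of the Master Theorem (c < log_b(a), work dominated by leaves), giving O(n^(log_2 68)).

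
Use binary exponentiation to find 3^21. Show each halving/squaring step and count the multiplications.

Computing 3^21 by squaring (build up from 3^1; each line after the first costs one multiplication):

3^1 = 3
3^2 = (3^1)^2 = 3^2 = 9
3^4 = (3^2)^2 = 9^2 = 81
3^5 = 3 * 3^4 = 3 * 81 = 243
3^10 = (3^5)^2 = 243^2 = 59049
3^20 = (3^10)^2 = 59049^2 = 3486784401
3^21 = 3 * 3^20 = 3 * 3486784401 = 10460353203

Result: 10460353203
Multiplications needed: 6 (6 lines after 3^1)

3^21 = 10460353203. Using exponentiation by squaring, this requires 6 multiplications. The key idea: if the exponent is even, square the half-power; if odd, multiply by the base once.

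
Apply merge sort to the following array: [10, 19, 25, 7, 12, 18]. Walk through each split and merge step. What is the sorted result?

Merge sort trace:

Split: [10, 19, 25, 7, 12, 18] -> [10, 19, 25] and [7, 12, 18]
  Split: [10, 19, 25] -> [10] and [19, 25]
    Split: [19, 25] -> [19] and [25]
    Merge: [19] + [25] -> [19, 25]
  Merge: [10] + [19, 25] -> [10, 19, 25]
  Split: [7, 12, 18] -> [7] and [12, 18]
    Split: [12, 18] -> [12] and [18]
    Merge: [12] + [18] -> [12, 18]
  Merge: [7] + [12, 18] -> [7, 12, 18]
Merge: [10, 19, 25] + [7, 12, 18] -> [7, 10, 12, 18, 19, 25]

Final sorted array: [7, 10, 12, 18, 19, 25]

The merge sort proceeds by recursively splitting the array and merging sorted halves.
After all merges, the sorted array is [7, 10, 12, 18, 19, 25].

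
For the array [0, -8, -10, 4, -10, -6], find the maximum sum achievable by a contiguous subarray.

Using Kadane's algorithm on [0, -8, -10, 4, -10, -6]:

Scanning through the array:
Position 1 (value -8): max_ending_here = -8, max_so_far = 0
Position 2 (value -10): max_ending_here = -10, max_so_far = 0
Position 3 (value 4): max_ending_here = 4, max_so_far = 4
Position 4 (value -10): max_ending_here = -6, max_so_far = 4
Position 5 (value -6): max_ending_here = -6, max_so_far = 4

Maximum subarray: [4]
Maximum sum: 4

The maximum subarray is [4] with sum 4. This subarray runs from index 3 to index 3.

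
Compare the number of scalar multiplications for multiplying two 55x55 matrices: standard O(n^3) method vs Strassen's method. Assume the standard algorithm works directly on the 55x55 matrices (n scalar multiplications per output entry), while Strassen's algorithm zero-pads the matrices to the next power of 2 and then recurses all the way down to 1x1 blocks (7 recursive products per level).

Matrix multiplication for 55x55 matrices:

Strassen's algorithm requires power-of-2 dimensions. Pad 55x55 to 64x64 (next power of 2).

Standard algorithm: 55^3 = 166375 multiplications
Strassen's algorithm: 7^(log2(64)) = 7^6 = 117649 multiplications
Savings: 166375 - 117649 = 48726 multiplications

Standard: 166375 multiplications (55^3). Strassen: 117649 multiplications (7^6, after padding to 64x64). Strassen reduces 8 recursive multiplications to 7 at each level.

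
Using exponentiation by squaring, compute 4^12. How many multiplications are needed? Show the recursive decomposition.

Computing 4^12 by squaring (build up from 4^1; each line after the first costs one multiplication):

4^1 = 4
4^2 = (4^1)^2 = 4^2 = 16
4^3 = 4 * 4^2 = 4 * 16 = 64
4^6 = (4^3)^2 = 64^2 = 4096
4^12 = (4^6)^2 = 4096^2 = 16777216

Result: 16777216
Multiplications needed: 4 (4 lines after 4^1)

4^12 = 16777216. Using exponentiation by squaring, this requires 4 multiplications. The key idea: if the exponent is even, square the half-power; if odd, multiply by the base once.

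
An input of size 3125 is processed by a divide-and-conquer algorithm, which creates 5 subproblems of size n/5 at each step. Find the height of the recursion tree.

For divide and conquer with division factor 5:

Problem sizes at each level:
Level 0: 3125
Level 1: 625
Level 2: 125
Level 3: 25
Level 4: 5
Level 5: 1

The root is level 0 and the size-1 base case is level 5 (the tree spans levels 0 through 5, i.e. 6 levels counting the root), so the depth is the number of divisions: log_5(3125) = 5

The recursion tree depth is log_5(3125) = 5. At each level, the problem size is divided by 5, so it takes 5 divisions to reduce to a base case of size 1. The algorithm makes 5 recursive calls at each level.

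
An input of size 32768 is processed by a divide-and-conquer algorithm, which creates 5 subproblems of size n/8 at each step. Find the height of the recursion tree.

For divide and conquer with division factor 8:

Problem sizes at each level:
Level 0: 32768
Level 1: 4096
Level 2: 512
Level 3: 64
Level 4: 8
Level 5: 1

The root is level 0 and the size-1 base case is level 5 (the tree spans levels 0 through 5, i.e. 6 levels counting the root), so the depth is the number of divisions: log_8(32768) = 5

The recursion tree depth is log_8(32768) = 5. At each level, the problem size is divided by 8, so it takes 5 divisions to reduce to a base case of size 1. The algorithm makes 5 recursive calls at each level.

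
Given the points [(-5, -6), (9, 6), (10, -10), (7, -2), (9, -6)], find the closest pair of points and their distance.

Computing all pairwise distances among 5 points:

d((-5, -6), (9, 6)) = 18.4391
d((-5, -6), (10, -10)) = 15.5242
d((-5, -6), (7, -2)) = 12.6491
d((-5, -6), (9, -6)) = 14.0
d((9, 6), (10, -10)) = 16.0312
d((9, 6), (7, -2)) = 8.2462
d((9, 6), (9, -6)) = 12.0
d((10, -10), (7, -2)) = 8.544
d((10, -10), (9, -6)) = 4.1231 <-- minimum
d((7, -2), (9, -6)) = 4.4721

Closest pair: (10, -10) and (9, -6) with distance 4.1231

The closest pair is (10, -10) and (9, -6) with Euclidean distance 4.1231. For 5 points, brute-force pairwise comparison is shown above. For large n, the divide-and-conquer algorithm (sort by x, recurse on halves, check the dividing strip) achieves O(n log n).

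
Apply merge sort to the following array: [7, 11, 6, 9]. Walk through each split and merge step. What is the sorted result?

Merge sort trace:

Split: [7, 11, 6, 9] -> [7, 11] and [6, 9]
  Split: [7, 11] -> [7] and [11]
  Merge: [7] + [11] -> [7, 11]
  Split: [6, 9] -> [6] and [9]
  Merge: [6] + [9] -> [6, 9]
Merge: [7, 11] + [6, 9] -> [6, 7, 9, 11]

Final sorted array: [6, 7, 9, 11]

The merge sort proceeds by recursively splitting the array and merging sorted halves.
After all merges, the sorted array is [6, 7, 9, 11].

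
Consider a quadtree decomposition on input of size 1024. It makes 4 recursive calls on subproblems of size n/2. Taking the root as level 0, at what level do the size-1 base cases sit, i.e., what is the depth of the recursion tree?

For divide and conquer with division factor 2:

Problem sizes at each level:
Level 0: 1024
Level 1: 512
Level 2: 256
Level 3: 128
Level 4: 64
Level 5: 32
Level 6: 16
Level 7: 8
Level 8: 4
Level 9: 2
Level 10: 1

The root is level 0 and the size-1 base case is level 10 (the tree spans levels 0 through 10, i.e. 11 levels counting the root), so the depth is the number of divisions: log_2(1024) = 10

The recursion tree depth is log_2(1024) = 10. At each level, the problem size is divided by 2, so it takes 10 divisions to reduce to a base case of size 1. The algorithm makes 4 recursive calls at each level.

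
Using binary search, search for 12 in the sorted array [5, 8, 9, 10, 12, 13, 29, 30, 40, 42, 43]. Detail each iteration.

Binary search for 12 in [5, 8, 9, 10, 12, 13, 29, 30, 40, 42, 43]:

lo=0, hi=10, mid=5, arr[mid]=13 -> 13 > 12, search left half
lo=0, hi=4, mid=2, arr[mid]=9 -> 9 < 12, search right half
lo=3, hi=4, mid=3, arr[mid]=10 -> 10 < 12, search right half
lo=4, hi=4, mid=4, arr[mid]=12 -> Found target at index 4!

Binary search finds 12 at index 4 after 4 comparisons. The search repeatedly halves the search space by comparing with the middle element.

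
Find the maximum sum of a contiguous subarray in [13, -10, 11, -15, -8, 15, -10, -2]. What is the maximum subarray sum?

Using Kadane's algorithm on [13, -10, 11, -15, -8, 15, -10, -2]:

Scanning through the array:
Position 1 (value -10): max_ending_here = 3, max_so_far = 13
Position 2 (value 11): max_ending_here = 14, max_so_far = 14
Position 3 (value -15): max_ending_here = -1, max_so_far = 14
Position 4 (value -8): max_ending_here = -8, max_so_far = 14
Position 5 (value 15): max_ending_here = 15, max_so_far = 15
Position 6 (value -10): max_ending_here = 5, max_so_far = 15
Position 7 (value -2): max_ending_here = 3, max_so_far = 15

Maximum subarray: [15]
Maximum sum: 15

The maximum subarray is [15] with sum 15. This subarray runs from index 5 to index 5.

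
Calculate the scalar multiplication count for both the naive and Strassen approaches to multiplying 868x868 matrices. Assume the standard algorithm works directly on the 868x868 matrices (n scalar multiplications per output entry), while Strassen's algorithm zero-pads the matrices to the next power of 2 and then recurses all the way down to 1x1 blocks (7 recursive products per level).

Matrix multiplication for 868x868 matrices:

Strassen's algorithm requires power-of-2 dimensions. Pad 868x868 to 1024x1024 (next power of 2).

Standard algorithm: 868^3 = 653972032 multiplications
Strassen's algorithm: 7^(log2(1024)) = 7^10 = 282475249 multiplications
Savings: 653972032 - 282475249 = 371496783 multiplications

Standard: 653972032 multiplications (868^3). Strassen: 282475249 multiplications (7^10, after padding to 1024x1024). Strassen reduces 8 recursive multiplications to 7 at each level.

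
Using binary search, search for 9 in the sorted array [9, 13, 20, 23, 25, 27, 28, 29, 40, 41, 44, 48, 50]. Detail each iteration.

Binary search for 9 in [9, 13, 20, 23, 25, 27, 28, 29, 40, 41, 44, 48, 50]:

lo=0, hi=12, mid=6, arr[mid]=28 -> 28 > 9, search left half
lo=0, hi=5, mid=2, arr[mid]=20 -> 20 > 9, search left half
lo=0, hi=1, mid=0, arr[mid]=9 -> Found target at index 0!

Binary search finds 9 at index 0 after 3 comparisons. The search repeatedly halves the search space by comparing with the middle element.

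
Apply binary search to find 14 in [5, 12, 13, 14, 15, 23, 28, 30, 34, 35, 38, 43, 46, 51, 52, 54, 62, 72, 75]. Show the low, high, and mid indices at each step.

Binary search for 14 in [5, 12, 13, 14, 15, 23, 28, 30, 34, 35, 38, 43, 46, 51, 52, 54, 62, 72, 75]:

lo=0, hi=18, mid=9, arr[mid]=35 -> 35 > 14, search left half
lo=0, hi=8, mid=4, arr[mid]=15 -> 15 > 14, search left half
lo=0, hi=3, mid=1, arr[mid]=12 -> 12 < 14, search right half
lo=2, hi=3, mid=2, arr[mid]=13 -> 13 < 14, search right half
lo=3, hi=3, mid=3, arr[mid]=14 -> Found target at index 3!

Binary search finds 14 at index 3 after 5 comparisons. The search repeatedly halves the search space by comparing with the middle element.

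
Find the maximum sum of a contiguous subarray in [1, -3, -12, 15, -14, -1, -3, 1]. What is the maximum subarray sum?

Using Kadane's algorithm on [1, -3, -12, 15, -14, -1, -3, 1]:

Scanning through the array:
Position 1 (value -3): max_ending_here = -2, max_so_far = 1
Position 2 (value -12): max_ending_here = -12, max_so_far = 1
Position 3 (value 15): max_ending_here = 15, max_so_far = 15
Position 4 (value -14): max_ending_here = 1, max_so_far = 15
Position 5 (value -1): max_ending_here = 0, max_so_far = 15
Position 6 (value -3): max_ending_here = -3, max_so_far = 15
Position 7 (value 1): max_ending_here = 1, max_so_far = 15

Maximum subarray: [15]
Maximum sum: 15

The maximum subarray is [15] with sum 15. This subarray runs from index 3 to index 3.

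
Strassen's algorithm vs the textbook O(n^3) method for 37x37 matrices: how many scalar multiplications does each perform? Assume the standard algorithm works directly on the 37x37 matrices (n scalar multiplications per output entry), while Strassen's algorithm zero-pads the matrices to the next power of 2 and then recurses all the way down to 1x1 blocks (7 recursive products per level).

Matrix multiplication for 37x37 matrices:

Strassen's algorithm requires power-of-2 dimensions. Pad 37x37 to 64x64 (next power of 2).

Standard algorithm: 37^3 = 50653 multiplications
Strassen's algorithm: 7^(log2(64)) = 7^6 = 117649 multiplications
Difference: 50653 - 117649 = -66996 (Strassen uses MORE here due to padding overhead — for small or just-over-power-of-2 n, padding can outweigh the per-level savings)

Standard: 50653 multiplications (37^3). Strassen: 117649 multiplications (7^6, after padding to 64x64). Strassen reduces 8 recursive multiplications to 7 at each level.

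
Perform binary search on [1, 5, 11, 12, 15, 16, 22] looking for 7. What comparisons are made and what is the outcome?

Binary search for 7 in [1, 5, 11, 12, 15, 16, 22]:

lo=0, hi=6, mid=3, arr[mid]=12 -> 12 > 7, search left half
lo=0, hi=2, mid=1, arr[mid]=5 -> 5 < 7, search right half
lo=2, hi=2, mid=2, arr[mid]=11 -> 11 > 7, search left half
lo=2 > hi=1, target 7 not found

Binary search determines that 7 is not in the array after 3 comparisons. The search space was exhausted without finding the target.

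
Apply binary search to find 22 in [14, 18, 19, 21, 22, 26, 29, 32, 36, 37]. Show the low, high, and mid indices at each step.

Binary search for 22 in [14, 18, 19, 21, 22, 26, 29, 32, 36, 37]:

lo=0, hi=9, mid=4, arr[mid]=22 -> Found target at index 4!

Binary search finds 22 at index 4 after 1 comparisons. The search repeatedly halves the search space by comparing with the middle element.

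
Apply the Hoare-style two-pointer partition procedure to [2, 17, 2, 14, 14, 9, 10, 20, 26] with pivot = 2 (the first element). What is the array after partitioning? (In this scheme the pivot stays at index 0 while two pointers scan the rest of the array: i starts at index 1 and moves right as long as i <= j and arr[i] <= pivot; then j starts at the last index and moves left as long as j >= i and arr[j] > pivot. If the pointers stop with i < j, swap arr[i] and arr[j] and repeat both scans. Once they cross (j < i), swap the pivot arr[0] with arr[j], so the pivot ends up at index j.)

Hoare-style two-pointer partition with pivot = 2:

Initial array: [2, 17, 2, 14, 14, 9, 10, 20, 26]

Pointers start at i = 1, j = 8.
i stops at index 1 (arr[1]=17 > 2), j stops at index 2 (arr[2]=2 <= 2): swap arr[1] and arr[2], array becomes [2, 2, 17, 14, 14, 9, 10, 20, 26]
i ends at 2, j ends at 1: the pointers have crossed (j < i), so scanning stops.

Swap pivot arr[0] with arr[1] to place pivot at position 1: [2, 2, 17, 14, 14, 9, 10, 20, 26]
Pivot position: 1

After partitioning with pivot 2, the array becomes [2, 2, 17, 14, 14, 9, 10, 20, 26]. The pivot is placed at index 1. All elements to the left of the pivot are <= 2, and all elements to the right are > 2.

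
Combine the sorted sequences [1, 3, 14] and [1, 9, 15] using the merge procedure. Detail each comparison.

Merging process:

Compare 1 vs 1: take 1 from left. Merged: [1]
Compare 3 vs 1: take 1 from right. Merged: [1, 1]
Compare 3 vs 9: take 3 from left. Merged: [1, 1, 3]
Compare 14 vs 9: take 9 from right. Merged: [1, 1, 3, 9]
Compare 14 vs 15: take 14 from left. Merged: [1, 1, 3, 9, 14]
Append remaining from right: [15]. Merged: [1, 1, 3, 9, 14, 15]

Final merged array: [1, 1, 3, 9, 14, 15]
Total comparisons: 5

The merged array is [1, 1, 3, 9, 14, 15], requiring 5 comparisons. The merge step runs in O(n) time where n is the total number of elements.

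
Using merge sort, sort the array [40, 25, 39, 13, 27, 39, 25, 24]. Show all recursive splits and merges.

Merge sort trace:

Split: [40, 25, 39, 13, 27, 39, 25, 24] -> [40, 25, 39, 13] and [27, 39, 25, 24]
  Split: [40, 25, 39, 13] -> [40, 25] and [39, 13]
    Split: [40, 25] -> [40] and [25]
    Merge: [40] + [25] -> [25, 40]
    Split: [39, 13] -> [39] and [13]
    Merge: [39] + [13] -> [13, 39]
  Merge: [25, 40] + [13, 39] -> [13, 25, 39, 40]
  Split: [27, 39, 25, 24] -> [27, 39] and [25, 24]
    Split: [27, 39] -> [27] and [39]
    Merge: [27] + [39] -> [27, 39]
    Split: [25, 24] -> [25] and [24]
    Merge: [25] + [24] -> [24, 25]
  Merge: [27, 39] + [24, 25] -> [24, 25, 27, 39]
Merge: [13, 25, 39, 40] + [24, 25, 27, 39] -> [13, 24, 25, 25, 27, 39, 39, 40]

Final sorted array: [13, 24, 25, 25, 27, 39, 39, 40]

The merge sort proceeds by recursively splitting the array and merging sorted halves.
After all merges, the sorted array is [13, 24, 25, 25, 27, 39, 39, 40].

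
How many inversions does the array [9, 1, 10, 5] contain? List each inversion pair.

Finding inversions in [9, 1, 10, 5]:

(0, 1): arr[0]=9 > arr[1]=1
(0, 3): arr[0]=9 > arr[3]=5
(2, 3): arr[2]=10 > arr[3]=5

Total inversions: 3

The array has 3 inversion(s): (0,1), (0,3), (2,3). Each pair (i,j) satisfies i < j and arr[i] > arr[j].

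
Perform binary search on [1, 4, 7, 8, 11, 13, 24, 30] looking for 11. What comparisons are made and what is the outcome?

Binary search for 11 in [1, 4, 7, 8, 11, 13, 24, 30]:

lo=0, hi=7, mid=3, arr[mid]=8 -> 8 < 11, search right half
lo=4, hi=7, mid=5, arr[mid]=13 -> 13 > 11, search left half
lo=4, hi=4, mid=4, arr[mid]=11 -> Found target at index 4!

Binary search finds 11 at index 4 after 3 comparisons. The search repeatedly halves the search space by comparing with the middle element.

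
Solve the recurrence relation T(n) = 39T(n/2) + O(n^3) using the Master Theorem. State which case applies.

Master Theorem for T(n) = 39T(n/2) + O(n^3):

a = 39, b = 2, c = 3
log_b(a) = log_2(39) = 5.2854

Case 1: c = 3 < log_2(39) = 5.2854
T(n) = O(n^(log_2 39))

For T(n) = 39T(n/2) + O(n^3): log_2(39) = 5.2854. This is Case 1 of the Master Theorem (c < log_b(a), work dominated by leaves), giving O(n^(log_2 39)).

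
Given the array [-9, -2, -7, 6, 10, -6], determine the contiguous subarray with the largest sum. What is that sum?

Using Kadane's algorithm on [-9, -2, -7, 6, 10, -6]:

Scanning through the array:
Position 1 (value -2): max_ending_here = -2, max_so_far = -2
Position 2 (value -7): max_ending_here = -7, max_so_far = -2
Position 3 (value 6): max_ending_here = 6, max_so_far = 6
Position 4 (value 10): max_ending_here = 16, max_so_far = 16
Position 5 (value -6): max_ending_here = 10, max_so_far = 16

Maximum subarray: [6, 10]
Maximum sum: 16

The maximum subarray is [6, 10] with sum 16. This subarray runs from index 3 to index 4.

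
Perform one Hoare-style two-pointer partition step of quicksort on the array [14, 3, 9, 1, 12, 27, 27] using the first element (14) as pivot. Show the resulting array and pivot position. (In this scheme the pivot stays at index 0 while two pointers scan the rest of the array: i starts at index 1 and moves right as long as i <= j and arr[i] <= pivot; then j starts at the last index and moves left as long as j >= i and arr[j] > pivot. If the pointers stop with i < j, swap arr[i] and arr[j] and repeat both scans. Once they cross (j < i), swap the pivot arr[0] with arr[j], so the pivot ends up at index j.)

Hoare-style two-pointer partition with pivot = 14:

Initial array: [14, 3, 9, 1, 12, 27, 27]

Pointers start at i = 1, j = 6.
i ends at 5, j ends at 4: the pointers have crossed (j < i), so scanning stops.

Swap pivot arr[0] with arr[4] to place pivot at position 4: [12, 3, 9, 1, 14, 27, 27]
Pivot position: 4

After partitioning with pivot 14, the array becomes [12, 3, 9, 1, 14, 27, 27]. The pivot is placed at index 4. All elements to the left of the pivot are <= 14, and all elements to the right are > 14.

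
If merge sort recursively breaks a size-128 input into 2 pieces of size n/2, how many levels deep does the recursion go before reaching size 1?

For divide and conquer with division factor 2:

Problem sizes at each level:
Level 0: 128
Level 1: 64
Level 2: 32
Level 3: 16
Level 4: 8
Level 5: 4
Level 6: 2
Level 7: 1

The root is level 0 and the size-1 base case is level 7 (the tree spans levels 0 through 7, i.e. 8 levels counting the root), so the depth is the number of divisions: log_2(128) = 7

The recursion tree depth is log_2(128) = 7. At each level, the problem size is divided by 2, so it takes 7 divisions to reduce to a base case of size 1. The algorithm makes 2 recursive calls at each level.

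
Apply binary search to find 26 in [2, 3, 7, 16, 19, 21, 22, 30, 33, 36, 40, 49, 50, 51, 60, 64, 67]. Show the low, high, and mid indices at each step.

Binary search for 26 in [2, 3, 7, 16, 19, 21, 22, 30, 33, 36, 40, 49, 50, 51, 60, 64, 67]:

lo=0, hi=16, mid=8, arr[mid]=33 -> 33 > 26, search left half
lo=0, hi=7, mid=3, arr[mid]=16 -> 16 < 26, search right half
lo=4, hi=7, mid=5, arr[mid]=21 -> 21 < 26, search right half
lo=6, hi=7, mid=6, arr[mid]=22 -> 22 < 26, search right half
lo=7, hi=7, mid=7, arr[mid]=30 -> 30 > 26, search left half
lo=7 > hi=6, target 26 not found

Binary search determines that 26 is not in the array after 5 comparisons. The search space was exhausted without finding the target.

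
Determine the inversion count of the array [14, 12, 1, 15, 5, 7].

Finding inversions in [14, 12, 1, 15, 5, 7]:

(0, 1): arr[0]=14 > arr[1]=12
(0, 2): arr[0]=14 > arr[2]=1
(0, 4): arr[0]=14 > arr[4]=5
(0, 5): arr[0]=14 > arr[5]=7
(1, 2): arr[1]=12 > arr[2]=1
(1, 4): arr[1]=12 > arr[4]=5
(1, 5): arr[1]=12 > arr[5]=7
(3, 4): arr[3]=15 > arr[4]=5
(3, 5): arr[3]=15 > arr[5]=7

Total inversions: 9

The array has 9 inversion(s): (0,1), (0,2), (0,4), (0,5), (1,2), (1,4), (1,5), (3,4), (3,5). Each pair (i,j) satisfies i < j and arr[i] > arr[j].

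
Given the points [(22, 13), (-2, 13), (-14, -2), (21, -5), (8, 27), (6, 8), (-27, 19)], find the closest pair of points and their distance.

Computing all pairwise distances among 7 points:

d((22, 13), (-2, 13)) = 24.0
d((22, 13), (-14, -2)) = 39.0
d((22, 13), (21, -5)) = 18.0278
d((22, 13), (8, 27)) = 19.799
d((22, 13), (6, 8)) = 16.7631
d((22, 13), (-27, 19)) = 49.366
d((-2, 13), (-14, -2)) = 19.2094
d((-2, 13), (21, -5)) = 29.2062
d((-2, 13), (8, 27)) = 17.2047
d((-2, 13), (6, 8)) = 9.434 <-- minimum
d((-2, 13), (-27, 19)) = 25.7099
d((-14, -2), (21, -5)) = 35.1283
d((-14, -2), (8, 27)) = 36.4005
d((-14, -2), (6, 8)) = 22.3607
d((-14, -2), (-27, 19)) = 24.6982
d((21, -5), (8, 27)) = 34.5398
d((21, -5), (6, 8)) = 19.8494
d((21, -5), (-27, 19)) = 53.6656
d((8, 27), (6, 8)) = 19.105
d((8, 27), (-27, 19)) = 35.9026
d((6, 8), (-27, 19)) = 34.7851

Closest pair: (-2, 13) and (6, 8) with distance 9.434

The closest pair is (-2, 13) and (6, 8) with Euclidean distance 9.434. For 7 points, brute-force pairwise comparison is shown above. For large n, the divide-and-conquer algorithm (sort by x, recurse on halves, check the dividing strip) achieves O(n log n).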